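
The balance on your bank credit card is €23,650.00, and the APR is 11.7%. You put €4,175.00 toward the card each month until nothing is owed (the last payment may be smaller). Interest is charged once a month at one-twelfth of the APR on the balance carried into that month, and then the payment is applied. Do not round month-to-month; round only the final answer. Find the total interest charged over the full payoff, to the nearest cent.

€799.10

Monthly rate r = 11.7%/12 = 0.975% = 0.00975.
Payoff takes n = ⌈−ln(1 − rB₀/P)/ln(1+r)⌉ = ⌈5.855⌉ = 6 payments; the last is €3,574.10.
Total paid = 5·€4,175.00 + €3,574.10 = €24,449.10.
Total interest = total paid − principal = €24,449.10 − €23,650.00 = €799.10.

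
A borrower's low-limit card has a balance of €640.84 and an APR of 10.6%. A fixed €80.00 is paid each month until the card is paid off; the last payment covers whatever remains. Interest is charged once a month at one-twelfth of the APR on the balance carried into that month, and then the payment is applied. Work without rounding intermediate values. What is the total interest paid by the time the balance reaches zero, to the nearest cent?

Monthly rate r = 10.6%/12 = 0.883333% = 0.00883333.
Payoff takes n = ⌈−ln(1 − rB₀/P)/ln(1+r)⌉ = ⌈8.345⌉ = 9 payments; the last is €27.65.
Total paid = 8·€80.00 + €27.65 = €667.65.
Total interest = total paid − principal = €667.65 − €640.84 = €26.81.

€26.81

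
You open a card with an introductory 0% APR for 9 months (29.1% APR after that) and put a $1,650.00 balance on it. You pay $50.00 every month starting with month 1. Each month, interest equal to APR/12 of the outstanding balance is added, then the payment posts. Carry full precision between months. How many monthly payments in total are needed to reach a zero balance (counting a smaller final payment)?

46 months

Promo months 1–9 at r₀ = 0%/12 = 0; months 10+ at r₁ = 29.1%/12 = 0.02425.
After month 9 (no interest yet): B = $1,650.00 − 9·$50.00 = $1,200.00.
Then at r₁ with $50.00/mo: n₂ = −ln(1 − r₁·B/P)/ln(1+r₁) ≈ 36.40 → 37 more payments.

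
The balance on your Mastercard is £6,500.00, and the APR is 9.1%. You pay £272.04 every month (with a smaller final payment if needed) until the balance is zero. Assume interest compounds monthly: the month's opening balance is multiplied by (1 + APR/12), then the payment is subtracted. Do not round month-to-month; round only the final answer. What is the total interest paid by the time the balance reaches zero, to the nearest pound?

£699

Monthly rate r = 9.1%/12 = 0.758333% = 0.00758333.
Payoff takes n = ⌈−ln(1 − rB₀/P)/ln(1+r)⌉ = ⌈26.461⌉ = 27 payments; the last is £125.70.
Total paid = 26·£272.04 + £125.70 = £7,198.74.
Total interest = total paid − principal = £7,198.74 − £6,500.00 = £698.74.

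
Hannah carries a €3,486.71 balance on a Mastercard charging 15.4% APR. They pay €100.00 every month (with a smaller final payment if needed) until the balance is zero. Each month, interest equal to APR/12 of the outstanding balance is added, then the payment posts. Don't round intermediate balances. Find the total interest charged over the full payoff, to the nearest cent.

Monthly rate r = 15.4%/12 = 1.28333% = 0.0128333.
Payoff takes n = ⌈−ln(1 − rB₀/P)/ln(1+r)⌉ = ⌈46.522⌉ = 47 payments; the last is €52.34.
Total paid = 46·€100.00 + €52.34 = €4,652.34.
Total interest = total paid − principal = €4,652.34 − €3,486.71 = €1,165.63.

€1,165.63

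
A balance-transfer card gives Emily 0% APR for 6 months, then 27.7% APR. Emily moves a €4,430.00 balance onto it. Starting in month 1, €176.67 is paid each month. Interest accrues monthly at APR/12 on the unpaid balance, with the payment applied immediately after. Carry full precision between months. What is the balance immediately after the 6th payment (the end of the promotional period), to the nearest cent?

Promo months 1–6 at r₀ = 0%/12 = 0; months 7+ at r₁ = 27.7%/12 = 0.0230833.
After month 6 (no interest yet): B = €4,430.00 − 6·€176.67 = €3,369.98.

€3,369.98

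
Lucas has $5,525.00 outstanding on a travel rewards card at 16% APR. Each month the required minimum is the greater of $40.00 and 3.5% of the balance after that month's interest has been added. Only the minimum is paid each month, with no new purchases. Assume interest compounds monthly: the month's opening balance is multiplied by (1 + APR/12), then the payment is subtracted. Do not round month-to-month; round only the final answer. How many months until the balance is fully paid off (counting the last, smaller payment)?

Monthly rate r = 16%/12 = 1.33333% = 0.0133333.
While 3.5% of the post-interest balance exceeds $40.00, each month B ← (B·(1+r))·(1 − 0.035), i.e. B shrinks by the factor (1+r)·0.965 = 0.97787.
This holds for months 1–71. Entering month 72 the balance is $1,127.68; 3.5% of the post-interest balance is now below $40.00, so the flat $40.00 minimum applies from here.
From month 72 a fixed $40.00 at rate r clears $1,127.68 in 36 more payments. Total: 71 + 36 = 107 months.

107 months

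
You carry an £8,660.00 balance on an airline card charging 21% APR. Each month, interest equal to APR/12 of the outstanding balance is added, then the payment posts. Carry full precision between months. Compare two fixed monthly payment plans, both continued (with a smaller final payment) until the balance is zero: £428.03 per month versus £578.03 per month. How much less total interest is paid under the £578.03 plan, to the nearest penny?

Monthly rate r = 21%/12 = 1.75% = 0.0175.
At £428.03/mo: n = ⌈−ln(1 − rB₀/P)/ln(1+r)⌉ = 26 payments (last £82.95); total interest = total paid − £8,660.00 = £2,123.70.
At £578.03/mo: 18 payments (last £305.56); total interest £1,472.07.
Interest saved = £2,123.70 − £1,472.07 = £651.63.

£651.63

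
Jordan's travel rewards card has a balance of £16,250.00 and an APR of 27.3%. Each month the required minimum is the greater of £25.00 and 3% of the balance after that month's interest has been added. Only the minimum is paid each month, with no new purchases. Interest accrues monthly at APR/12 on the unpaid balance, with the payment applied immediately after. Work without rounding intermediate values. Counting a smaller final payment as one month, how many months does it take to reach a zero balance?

Monthly rate r = 27.3%/12 = 2.275% = 0.02275.
While 3% of the post-interest balance exceeds £25.00, each month B ← (B·(1+r))·(1 − 0.03), i.e. B shrinks by the factor (1+r)·0.97 = 0.99207.
This holds for months 1–376. Entering month 377 the balance is £813.49; 3% of the post-interest balance is now below £25.00, so the flat £25.00 minimum applies from here.
From month 377 a fixed £25.00 at rate r clears £813.49 in 60 more payments. Total: 376 + 60 = 436 months.

436 months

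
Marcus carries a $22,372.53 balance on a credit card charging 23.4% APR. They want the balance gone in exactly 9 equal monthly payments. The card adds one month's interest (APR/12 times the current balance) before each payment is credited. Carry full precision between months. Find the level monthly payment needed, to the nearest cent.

$2,734.44

Monthly rate r = 23.4%/12 = 1.95% = 0.0195.
Level-payment amortization: P = B₀·r / (1 − (1+r)^(−n)) = 22372.53·0.0195 / (1 − 1.0195^(−9)).
Denominator 1 − (1+r)^(−9) = 0.159544103.
P = 436.264 / 0.159544103 ≈ 2734.44.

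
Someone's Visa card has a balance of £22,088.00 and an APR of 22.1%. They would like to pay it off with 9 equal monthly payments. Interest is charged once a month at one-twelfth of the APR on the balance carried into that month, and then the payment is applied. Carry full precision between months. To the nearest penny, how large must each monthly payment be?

£2,685.71

Monthly rate r = 22.1%/12 = 1.84167% = 0.0184167.
Level-payment amortization: P = B₀·r / (1 − (1+r)^(−n)) = 22088.00·0.0184167 / (1 − 1.01842^(−9)).
Denominator 1 − (1+r)^(−9) = 0.151463521.
P = 406.787 / 0.151463521 ≈ 2685.71.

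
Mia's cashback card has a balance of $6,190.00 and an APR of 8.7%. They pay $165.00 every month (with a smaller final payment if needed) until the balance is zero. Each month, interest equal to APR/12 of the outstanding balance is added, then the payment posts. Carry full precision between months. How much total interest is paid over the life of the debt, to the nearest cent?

$1,060.54

Monthly rate r = 8.7%/12 = 0.725% = 0.00725.
Payoff takes n = ⌈−ln(1 − rB₀/P)/ln(1+r)⌉ = ⌈43.942⌉ = 44 payments; the last is $155.54.
Total paid = 43·$165.00 + $155.54 = $7,250.54.
Total interest = total paid − principal = $7,250.54 − $6,190.00 = $1,060.54.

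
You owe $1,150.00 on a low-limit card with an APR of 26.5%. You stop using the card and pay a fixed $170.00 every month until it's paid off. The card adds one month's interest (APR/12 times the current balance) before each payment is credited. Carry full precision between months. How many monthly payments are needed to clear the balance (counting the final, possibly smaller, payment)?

8 payments

Monthly rate r = 26.5%/12 = 2.20833% = 0.0220833.
Recurrence: B ← B·(1+r) − $170.00.
Month 1: interest $25.40; balance after payment $1,005.40.
Month 2: interest $22.20; balance after payment $857.60.
Closed form: n = −ln(1 − rB₀/P)/ln(1+r) = −ln(0.85061)/ln(1.02208) ≈ 7.407, so the balance reaches zero during payment 8.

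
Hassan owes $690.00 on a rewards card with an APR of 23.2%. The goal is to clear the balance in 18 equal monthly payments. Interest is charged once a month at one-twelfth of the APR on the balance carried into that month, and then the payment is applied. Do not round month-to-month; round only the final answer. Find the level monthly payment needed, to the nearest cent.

$45.76

Monthly rate r = 23.2%/12 = 1.93333% = 0.0193333.
Level-payment amortization: P = B₀·r / (1 − (1+r)^(−n)) = 690.00·0.0193333 / (1 − 1.01933^(−18)).
Denominator 1 − (1+r)^(−18) = 0.291552086.
P = 13.34 / 0.291552086 ≈ 45.76.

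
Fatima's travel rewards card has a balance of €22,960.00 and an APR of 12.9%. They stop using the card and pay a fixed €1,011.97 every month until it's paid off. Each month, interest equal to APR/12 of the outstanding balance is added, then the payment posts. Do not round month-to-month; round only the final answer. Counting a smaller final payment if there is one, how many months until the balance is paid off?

Monthly rate r = 12.9%/12 = 1.075% = 0.01075.
Recurrence: B ← B·(1+r) − €1,011.97.
Month 1: interest €246.82; balance after payment €22,194.85.
Month 2: interest €238.59; balance after payment €21,421.47.
Closed form: n = −ln(1 − rB₀/P)/ln(1+r) = −ln(0.7561)/ln(1.01075) ≈ 26.147, so the balance reaches zero during payment 27.

27 payments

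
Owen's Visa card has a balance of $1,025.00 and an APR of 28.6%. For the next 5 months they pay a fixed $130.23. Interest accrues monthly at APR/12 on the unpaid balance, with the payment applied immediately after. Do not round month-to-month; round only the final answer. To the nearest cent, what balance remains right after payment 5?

Monthly rate r = 28.6%/12 = 2.38333% = 0.0238333.
Each month: B ← B·(1+r) − $130.23.
Month 1: interest $24.43; balance after payment $919.20.
Month 2: interest $21.91; balance after payment $810.88.
Month 3: interest $19.33; balance after payment $699.97.
Month 4: interest $16.68; balance after payment $586.43.
Month 5: interest $13.98; balance after payment $470.17.

$470.17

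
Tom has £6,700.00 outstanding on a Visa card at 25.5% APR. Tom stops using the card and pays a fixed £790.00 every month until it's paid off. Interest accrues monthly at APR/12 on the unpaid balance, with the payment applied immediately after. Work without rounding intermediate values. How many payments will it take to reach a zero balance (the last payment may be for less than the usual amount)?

10 payments

Monthly rate r = 25.5%/12 = 2.125% = 0.02125.
Recurrence: B ← B·(1+r) − £790.00.
Month 1: interest £142.38; balance after payment £6,052.38.
Month 2: interest £128.61; balance after payment £5,390.99.
Closed form: n = −ln(1 − rB₀/P)/ln(1+r) = −ln(0.81978)/ln(1.02125) ≈ 9.451, so the balance reaches zero during payment 10.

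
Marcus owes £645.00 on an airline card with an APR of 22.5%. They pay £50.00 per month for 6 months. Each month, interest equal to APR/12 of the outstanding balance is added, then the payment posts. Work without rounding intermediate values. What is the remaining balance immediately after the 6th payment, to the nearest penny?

Monthly rate r = 22.5%/12 = 1.875% = 0.01875.
Each month: B ← B·(1+r) − £50.00.
Month 1: interest £12.09; balance after payment £607.09.
Month 2: interest £11.38; balance after payment £568.48.
Month 3: interest £10.66; balance after payment £529.14.
Month 4: interest £9.92; balance after payment £489.06.
Month 5: interest £9.17; balance after payment £448.23.
Month 6: interest £8.40; balance after payment £406.63.

£406.63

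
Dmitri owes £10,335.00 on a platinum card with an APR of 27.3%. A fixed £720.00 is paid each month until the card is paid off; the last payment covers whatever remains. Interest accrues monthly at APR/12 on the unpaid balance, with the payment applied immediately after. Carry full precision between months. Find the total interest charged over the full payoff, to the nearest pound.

Monthly rate r = 27.3%/12 = 2.275% = 0.02275.
Payoff takes n = ⌈−ln(1 − rB₀/P)/ln(1+r)⌉ = ⌈17.575⌉ = 18 payments; the last is £416.02.
Total paid = 17·£720.00 + £416.02 = £12,656.02.
Total interest = total paid − principal = £12,656.02 − £10,335.00 = £2,321.02.

£2,321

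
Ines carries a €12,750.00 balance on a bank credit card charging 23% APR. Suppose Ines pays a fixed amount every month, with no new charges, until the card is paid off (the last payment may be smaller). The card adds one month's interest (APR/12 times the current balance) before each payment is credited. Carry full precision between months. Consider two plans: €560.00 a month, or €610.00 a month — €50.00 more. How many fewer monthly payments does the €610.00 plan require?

Monthly rate r = 23%/12 = 1.91667% = 0.0191667.
At €560.00/mo: n = ⌈−ln(1 − rB₀/P)/ln(1+r)⌉ = 31 payments (last €113.62); total interest = total paid − €12,750.00 = €4,163.62.
At €610.00/mo: 27 payments (last €586.05); total interest €3,696.05.
Payments saved = 31 − 27 = 4.

4 fewer payments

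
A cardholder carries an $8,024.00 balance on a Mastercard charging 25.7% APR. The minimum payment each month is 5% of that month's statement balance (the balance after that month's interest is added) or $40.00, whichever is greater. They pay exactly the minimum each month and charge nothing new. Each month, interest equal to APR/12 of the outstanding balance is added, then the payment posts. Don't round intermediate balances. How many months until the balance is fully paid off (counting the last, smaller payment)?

103 months

Monthly rate r = 25.7%/12 = 2.14167% = 0.0214167.
While 5% of the post-interest balance exceeds $40.00, each month B ← (B·(1+r))·(1 − 0.05), i.e. B shrinks by the factor (1+r)·0.95 = 0.97035.
This holds for months 1–78. Entering month 79 the balance is $766.76; 5% of the post-interest balance is now below $40.00, so the flat $40.00 minimum applies from here.
From month 79 a fixed $40.00 at rate r clears $766.76 in 25 more payments. Total: 78 + 25 = 103 months.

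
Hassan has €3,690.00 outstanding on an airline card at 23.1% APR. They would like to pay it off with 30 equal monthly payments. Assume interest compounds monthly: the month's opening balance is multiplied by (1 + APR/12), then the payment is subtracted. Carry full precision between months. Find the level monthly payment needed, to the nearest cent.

€163.06

Monthly rate r = 23.1%/12 = 1.925% = 0.01925.
Level-payment amortization: P = B₀·r / (1 − (1+r)^(−n)) = 3690.00·0.01925 / (1 − 1.01925^(−30)).
Denominator 1 − (1+r)^(−30) = 0.435611188.
P = 71.0325 / 0.435611188 ≈ 163.06.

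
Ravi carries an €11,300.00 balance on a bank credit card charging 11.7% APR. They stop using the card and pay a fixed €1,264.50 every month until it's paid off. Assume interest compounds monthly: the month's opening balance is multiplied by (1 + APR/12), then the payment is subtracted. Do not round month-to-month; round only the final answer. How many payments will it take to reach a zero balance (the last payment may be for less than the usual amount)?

Monthly rate r = 11.7%/12 = 0.975% = 0.00975.
Recurrence: B ← B·(1+r) − €1,264.50.
Month 1: interest €110.17; balance after payment €10,145.67.
Month 2: interest €98.92; balance after payment €8,980.10.
Closed form: n = −ln(1 − rB₀/P)/ln(1+r) = −ln(0.91287)/ln(1.00975) ≈ 9.395, so the balance reaches zero during payment 10.

10 payments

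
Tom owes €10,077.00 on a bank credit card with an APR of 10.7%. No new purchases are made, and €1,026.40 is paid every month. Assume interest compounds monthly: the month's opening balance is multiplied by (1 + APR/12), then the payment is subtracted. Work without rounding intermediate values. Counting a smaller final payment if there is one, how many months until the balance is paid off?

Monthly rate r = 10.7%/12 = 0.891667% = 0.00891667.
Recurrence: B ← B·(1+r) − €1,026.40.
Month 1: interest €89.85; balance after payment €9,140.45.
Month 2: interest €81.50; balance after payment €8,195.56.
Closed form: n = −ln(1 − rB₀/P)/ln(1+r) = −ln(0.91246)/ln(1.00892) ≈ 10.320, so the balance reaches zero during payment 11.

11 months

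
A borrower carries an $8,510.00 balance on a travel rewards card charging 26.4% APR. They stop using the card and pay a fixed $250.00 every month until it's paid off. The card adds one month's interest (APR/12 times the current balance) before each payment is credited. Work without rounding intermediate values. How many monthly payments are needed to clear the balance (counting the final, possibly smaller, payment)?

64 payments

Monthly rate r = 26.4%/12 = 2.2% = 0.022.
Recurrence: B ← B·(1+r) − $250.00.
Month 1: interest $187.22; balance after payment $8,447.22.
Month 2: interest $185.84; balance after payment $8,383.06.
Closed form: n = −ln(1 − rB₀/P)/ln(1+r) = −ln(0.25112)/ln(1.022) ≈ 63.499, so the balance reaches zero during payment 64.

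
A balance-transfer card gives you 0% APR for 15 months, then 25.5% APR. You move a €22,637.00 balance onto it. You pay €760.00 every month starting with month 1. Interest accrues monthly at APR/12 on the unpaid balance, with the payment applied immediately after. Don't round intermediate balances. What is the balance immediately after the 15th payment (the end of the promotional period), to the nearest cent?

€11,237.00

Promo months 1–15 at r₀ = 0%/12 = 0; months 16+ at r₁ = 25.5%/12 = 0.02125.
After month 15 (no interest yet): B = €22,637.00 − 15·€760.00 = €11,237.00.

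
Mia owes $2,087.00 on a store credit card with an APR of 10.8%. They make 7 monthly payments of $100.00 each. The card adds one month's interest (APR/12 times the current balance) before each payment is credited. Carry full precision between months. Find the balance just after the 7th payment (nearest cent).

Monthly rate r = 10.8%/12 = 0.9% = 0.009.
Each month: B ← B·(1+r) − $100.00.
Month 1: interest $18.78; balance after payment $2,005.78.
Month 2: interest $18.05; balance after payment $1,923.84.
Month 3: interest $17.31; balance after payment $1,841.15.
Month 4: interest $16.57; balance after payment $1,757.72.
Month 5: interest $15.82; balance after payment $1,673.54.
Month 6: interest $15.06; balance after payment $1,588.60.
Month 7: interest $14.30; balance after payment $1,502.90.

$1,502.90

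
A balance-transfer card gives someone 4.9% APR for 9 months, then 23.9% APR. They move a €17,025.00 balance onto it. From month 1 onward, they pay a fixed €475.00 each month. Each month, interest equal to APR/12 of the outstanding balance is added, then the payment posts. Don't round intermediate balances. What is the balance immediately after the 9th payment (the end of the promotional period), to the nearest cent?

Promo months 1–9 at r₀ = 4.9%/12 = 0.00408333; months 10+ at r₁ = 23.9%/12 = 0.0199167.
After month 9: iterate B ← B·(1+r₀) − €475.00 for 9 months → €13,315.49.

€13,315.49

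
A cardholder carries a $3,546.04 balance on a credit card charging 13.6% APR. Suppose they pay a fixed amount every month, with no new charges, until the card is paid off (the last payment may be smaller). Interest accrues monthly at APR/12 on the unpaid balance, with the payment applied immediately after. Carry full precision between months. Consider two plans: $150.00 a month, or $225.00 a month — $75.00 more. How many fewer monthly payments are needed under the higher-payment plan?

Monthly rate r = 13.6%/12 = 1.13333% = 0.0113333.
At $150.00/mo: n = ⌈−ln(1 − rB₀/P)/ln(1+r)⌉ = 28 payments (last $101.22); total interest = total paid − $3,546.04 = $605.18.
At $225.00/mo: 18 payments (last $103.75); total interest $382.71.
Payments saved = 28 − 18 = 10.

10 fewer payments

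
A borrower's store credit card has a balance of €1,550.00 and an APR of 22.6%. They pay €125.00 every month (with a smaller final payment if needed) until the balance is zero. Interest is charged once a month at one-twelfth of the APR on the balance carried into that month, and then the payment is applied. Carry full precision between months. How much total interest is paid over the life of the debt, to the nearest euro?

€232

Monthly rate r = 22.6%/12 = 1.88333% = 0.0188333.
Payoff takes n = ⌈−ln(1 − rB₀/P)/ln(1+r)⌉ = ⌈14.255⌉ = 15 payments; the last is €32.04.
Total paid = 14·€125.00 + €32.04 = €1,782.04.
Total interest = total paid − principal = €1,782.04 − €1,550.00 = €232.04.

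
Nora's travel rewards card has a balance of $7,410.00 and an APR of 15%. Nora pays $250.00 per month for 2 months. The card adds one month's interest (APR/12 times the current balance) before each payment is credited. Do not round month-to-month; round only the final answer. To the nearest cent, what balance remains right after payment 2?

$7,093.28

Monthly rate r = 15%/12 = 1.25% = 0.0125.
Each month: B ← B·(1+r) − $250.00.
Month 1: interest $92.62; balance after payment $7,252.62.
Month 2: interest $90.66; balance after payment $7,093.28.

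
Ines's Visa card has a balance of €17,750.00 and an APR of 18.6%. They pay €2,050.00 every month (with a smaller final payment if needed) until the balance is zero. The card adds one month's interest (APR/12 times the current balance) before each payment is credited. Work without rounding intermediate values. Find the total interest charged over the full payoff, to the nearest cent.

€1,460.69

Monthly rate r = 18.6%/12 = 1.55% = 0.0155.
Payoff takes n = ⌈−ln(1 − rB₀/P)/ln(1+r)⌉ = ⌈9.369⌉ = 10 payments; the last is €760.69.
Total paid = 9·€2,050.00 + €760.69 = €19,210.69.
Total interest = total paid − principal = €19,210.69 − €17,750.00 = €1,460.69.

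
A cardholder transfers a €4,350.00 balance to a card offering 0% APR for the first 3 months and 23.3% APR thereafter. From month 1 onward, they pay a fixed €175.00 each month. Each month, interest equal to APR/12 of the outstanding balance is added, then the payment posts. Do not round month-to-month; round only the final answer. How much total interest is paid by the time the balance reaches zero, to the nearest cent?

€1,201.59

Promo months 1–3 at r₀ = 0%/12 = 0; months 4+ at r₁ = 23.3%/12 = 0.0194167.
After month 3 (no interest yet): B = €4,350.00 − 3·€175.00 = €3,825.00.
Then at r₁ with €175.00/mo: n₂ = −ln(1 − r₁·B/P)/ln(1+r₁) ≈ 28.72 → 29 more payments.
Total paid = 31·€175.00 + €126.59 = €5,551.59; interest = €5,551.59 − €4,350.00 = €1,201.59.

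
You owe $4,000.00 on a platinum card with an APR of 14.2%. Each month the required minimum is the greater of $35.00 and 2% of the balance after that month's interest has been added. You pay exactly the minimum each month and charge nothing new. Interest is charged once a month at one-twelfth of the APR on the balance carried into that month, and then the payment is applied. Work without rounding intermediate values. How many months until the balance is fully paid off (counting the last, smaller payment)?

175 months

Monthly rate r = 14.2%/12 = 1.18333% = 0.0118333.
While 2% of the post-interest balance exceeds $35.00, each month B ← (B·(1+r))·(1 − 0.02), i.e. B shrinks by the factor (1+r)·0.98 = 0.9916.
This holds for months 1–100. Entering month 101 the balance is $1,720.15; 2% of the post-interest balance is now below $35.00, so the flat $35.00 minimum applies from here.
From month 101 a fixed $35.00 at rate r clears $1,720.15 in 75 more payments. Total: 100 + 75 = 175 months.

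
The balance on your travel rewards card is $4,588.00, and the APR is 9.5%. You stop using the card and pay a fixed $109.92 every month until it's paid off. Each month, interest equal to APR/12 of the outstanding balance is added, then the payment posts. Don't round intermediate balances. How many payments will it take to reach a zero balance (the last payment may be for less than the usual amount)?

51 months

Monthly rate r = 9.5%/12 = 0.791667% = 0.00791667.
Recurrence: B ← B·(1+r) − $109.92.
Month 1: interest $36.32; balance after payment $4,514.40.
Month 2: interest $35.74; balance after payment $4,440.22.
Closed form: n = −ln(1 − rB₀/P)/ln(1+r) = −ln(0.66956)/ln(1.00792) ≈ 50.869, so the balance reaches zero during payment 51.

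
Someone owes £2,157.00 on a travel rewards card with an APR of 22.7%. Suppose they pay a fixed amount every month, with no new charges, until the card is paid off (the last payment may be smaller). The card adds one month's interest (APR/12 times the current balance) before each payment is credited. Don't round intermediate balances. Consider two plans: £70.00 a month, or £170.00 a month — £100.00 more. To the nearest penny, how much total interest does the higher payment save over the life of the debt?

Monthly rate r = 22.7%/12 = 1.89167% = 0.0189167.
At £70.00/mo: n = ⌈−ln(1 − rB₀/P)/ln(1+r)⌉ = 47 payments (last £46.46); total interest = total paid − £2,157.00 = £1,109.46.
At £170.00/mo: 15 payments (last £110.15); total interest £333.15.
Interest saved = £1,109.46 − £333.15 = £776.31.

£776.31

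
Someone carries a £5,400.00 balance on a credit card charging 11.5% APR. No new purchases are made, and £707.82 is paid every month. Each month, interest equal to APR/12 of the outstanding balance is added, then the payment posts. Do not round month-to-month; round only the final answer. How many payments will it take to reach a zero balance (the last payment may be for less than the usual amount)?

Monthly rate r = 11.5%/12 = 0.958333% = 0.00958333.
Recurrence: B ← B·(1+r) − £707.82.
Month 1: interest £51.75; balance after payment £4,743.93.
Month 2: interest £45.46; balance after payment £4,081.57.
Closed form: n = −ln(1 − rB₀/P)/ln(1+r) = −ln(0.92689)/ln(1.00958) ≈ 7.960, so the balance reaches zero during payment 8.

8 months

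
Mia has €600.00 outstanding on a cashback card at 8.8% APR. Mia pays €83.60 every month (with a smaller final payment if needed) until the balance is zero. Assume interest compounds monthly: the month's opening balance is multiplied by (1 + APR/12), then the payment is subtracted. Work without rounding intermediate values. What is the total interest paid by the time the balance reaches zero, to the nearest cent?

€18.70

Monthly rate r = 8.8%/12 = 0.733333% = 0.00733333.
Payoff takes n = ⌈−ln(1 − rB₀/P)/ln(1+r)⌉ = ⌈7.400⌉ = 8 payments; the last is €33.50.
Total paid = 7·€83.60 + €33.50 = €618.70.
Total interest = total paid − principal = €618.70 − €600.00 = €18.70.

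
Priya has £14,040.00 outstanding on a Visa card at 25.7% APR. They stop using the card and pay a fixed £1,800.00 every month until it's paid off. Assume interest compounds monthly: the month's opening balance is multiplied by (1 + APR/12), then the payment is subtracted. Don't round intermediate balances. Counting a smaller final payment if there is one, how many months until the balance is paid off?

Monthly rate r = 25.7%/12 = 2.14167% = 0.0214167.
Recurrence: B ← B·(1+r) − £1,800.00.
Month 1: interest £300.69; balance after payment £12,540.69.
Month 2: interest £268.58; balance after payment £11,009.27.
Closed form: n = −ln(1 − rB₀/P)/ln(1+r) = −ln(0.83295)/ln(1.02142) ≈ 8.626, so the balance reaches zero during payment 9.

9 months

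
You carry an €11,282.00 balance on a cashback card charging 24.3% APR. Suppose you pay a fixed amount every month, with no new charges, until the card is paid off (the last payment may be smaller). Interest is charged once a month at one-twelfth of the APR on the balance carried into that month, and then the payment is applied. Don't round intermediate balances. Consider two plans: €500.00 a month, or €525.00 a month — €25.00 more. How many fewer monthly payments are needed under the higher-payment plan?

Monthly rate r = 24.3%/12 = 2.025% = 0.02025.
At €500.00/mo: n = ⌈−ln(1 − rB₀/P)/ln(1+r)⌉ = 31 payments (last €227.44); total interest = total paid − €11,282.00 = €3,945.44.
At €525.00/mo: 29 payments (last €260.11); total interest €3,678.11.
Payments saved = 31 − 29 = 2.

2 fewer payments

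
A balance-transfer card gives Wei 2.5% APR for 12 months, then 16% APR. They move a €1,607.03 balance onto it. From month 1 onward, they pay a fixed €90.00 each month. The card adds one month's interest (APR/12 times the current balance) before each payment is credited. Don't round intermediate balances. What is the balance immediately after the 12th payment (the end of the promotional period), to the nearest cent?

Promo months 1–12 at r₀ = 2.5%/12 = 0.00208333; months 13+ at r₁ = 16%/12 = 0.0133333.
After month 12: iterate B ← B·(1+r₀) − €90.00 for 12 months → €555.21.

€555.21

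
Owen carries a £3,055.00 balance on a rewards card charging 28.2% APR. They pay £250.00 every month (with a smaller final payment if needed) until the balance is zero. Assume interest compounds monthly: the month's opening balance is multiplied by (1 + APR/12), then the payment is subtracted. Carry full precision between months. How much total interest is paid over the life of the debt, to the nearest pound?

Monthly rate r = 28.2%/12 = 2.35% = 0.0235.
Payoff takes n = ⌈−ln(1 − rB₀/P)/ln(1+r)⌉ = ⌈14.573⌉ = 15 payments; the last is £144.05.
Total paid = 14·£250.00 + £144.05 = £3,644.05.
Total interest = total paid − principal = £3,644.05 − £3,055.00 = £589.05.

£589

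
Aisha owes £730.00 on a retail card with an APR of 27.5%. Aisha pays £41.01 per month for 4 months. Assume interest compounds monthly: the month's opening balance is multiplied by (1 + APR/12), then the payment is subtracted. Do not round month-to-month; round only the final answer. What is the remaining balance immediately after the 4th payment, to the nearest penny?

£629.49

Monthly rate r = 27.5%/12 = 2.29167% = 0.0229167.
Each month: B ← B·(1+r) − £41.01.
Month 1: interest £16.73; balance after payment £705.72.
Month 2: interest £16.17; balance after payment £680.88.
Month 3: interest £15.60; balance after payment £655.48.
Month 4: interest £15.02; balance after payment £629.49.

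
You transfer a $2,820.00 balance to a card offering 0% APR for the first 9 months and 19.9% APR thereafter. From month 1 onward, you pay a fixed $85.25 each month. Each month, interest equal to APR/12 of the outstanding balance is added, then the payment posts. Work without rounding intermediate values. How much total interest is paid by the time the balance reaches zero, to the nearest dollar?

$589

Promo months 1–9 at r₀ = 0%/12 = 0; months 10+ at r₁ = 19.9%/12 = 0.0165833.
After month 9 (no interest yet): B = $2,820.00 − 9·$85.25 = $2,052.75.
Then at r₁ with $85.25/mo: n₂ = −ln(1 − r₁·B/P)/ln(1+r₁) ≈ 30.99 → 31 more payments.
Total paid = 39·$85.25 + $84.29 = $3,409.04; interest = $3,409.04 − $2,820.00 = $589.04.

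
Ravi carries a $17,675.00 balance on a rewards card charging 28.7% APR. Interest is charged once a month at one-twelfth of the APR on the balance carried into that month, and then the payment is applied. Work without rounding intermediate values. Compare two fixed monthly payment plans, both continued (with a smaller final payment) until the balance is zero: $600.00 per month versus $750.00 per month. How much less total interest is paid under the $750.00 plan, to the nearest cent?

Monthly rate r = 28.7%/12 = 2.39167% = 0.0239167.
At $600.00/mo: n = ⌈−ln(1 − rB₀/P)/ln(1+r)⌉ = 52 payments (last $353.24); total interest = total paid − $17,675.00 = $13,278.24.
At $750.00/mo: 36 payments (last $65.72); total interest $8,640.72.
Interest saved = $13,278.24 − $8,640.72 = $4,637.52.

$4,637.52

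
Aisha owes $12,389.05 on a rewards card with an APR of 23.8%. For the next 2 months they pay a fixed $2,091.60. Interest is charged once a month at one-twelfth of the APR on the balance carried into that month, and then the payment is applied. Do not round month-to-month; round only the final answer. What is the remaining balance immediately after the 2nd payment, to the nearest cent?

Monthly rate r = 23.8%/12 = 1.98333% = 0.0198333.
Each month: B ← B·(1+r) − $2,091.60.
Month 1: interest $245.72; balance after payment $10,543.17.
Month 2: interest $209.11; balance after payment $8,660.67.

$8,660.67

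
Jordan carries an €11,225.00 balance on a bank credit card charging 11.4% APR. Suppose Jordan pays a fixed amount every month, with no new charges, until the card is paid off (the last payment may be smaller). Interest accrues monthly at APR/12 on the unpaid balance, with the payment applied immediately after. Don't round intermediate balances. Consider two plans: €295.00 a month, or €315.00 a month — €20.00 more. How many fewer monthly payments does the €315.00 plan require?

4 fewer payments

Monthly rate r = 11.4%/12 = 0.95% = 0.0095.
At €295.00/mo: n = ⌈−ln(1 − rB₀/P)/ln(1+r)⌉ = 48 payments (last €131.84); total interest = total paid − €11,225.00 = €2,771.84.
At €315.00/mo: 44 payments (last €224.23); total interest €2,544.23.
Payments saved = 48 − 44 = 4.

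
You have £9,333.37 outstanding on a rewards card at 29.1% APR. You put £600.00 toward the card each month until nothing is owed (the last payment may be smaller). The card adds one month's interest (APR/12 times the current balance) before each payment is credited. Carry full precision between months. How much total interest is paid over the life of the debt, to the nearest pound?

Monthly rate r = 29.1%/12 = 2.425% = 0.02425.
Payoff takes n = ⌈−ln(1 − rB₀/P)/ln(1+r)⌉ = ⌈19.764⌉ = 20 payments; the last is £459.94.
Total paid = 19·£600.00 + £459.94 = £11,859.94.
Total interest = total paid − principal = £11,859.94 − £9,333.37 = £2,526.57.

£2,527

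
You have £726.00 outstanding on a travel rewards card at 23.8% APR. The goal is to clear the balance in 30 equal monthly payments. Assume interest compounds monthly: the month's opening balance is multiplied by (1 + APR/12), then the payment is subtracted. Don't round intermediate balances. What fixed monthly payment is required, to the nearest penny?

Monthly rate r = 23.8%/12 = 1.98333% = 0.0198333.
Level-payment amortization: P = B₀·r / (1 − (1+r)^(−n)) = 726.00·0.0198333 / (1 − 1.01983^(−30)).
Denominator 1 − (1+r)^(−30) = 0.445216015.
P = 14.399 / 0.445216015 ≈ 32.34.

£32.34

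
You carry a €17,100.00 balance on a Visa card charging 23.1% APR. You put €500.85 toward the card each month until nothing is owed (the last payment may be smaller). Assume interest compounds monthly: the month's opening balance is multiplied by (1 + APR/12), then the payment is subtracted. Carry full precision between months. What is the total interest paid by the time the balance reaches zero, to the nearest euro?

€11,026

Monthly rate r = 23.1%/12 = 1.925% = 0.01925.
Payoff takes n = ⌈−ln(1 − rB₀/P)/ln(1+r)⌉ = ⌈56.155⌉ = 57 payments; the last is €78.06.
Total paid = 56·€500.85 + €78.06 = €28,125.66.
Total interest = total paid − principal = €28,125.66 − €17,100.00 = €11,025.66.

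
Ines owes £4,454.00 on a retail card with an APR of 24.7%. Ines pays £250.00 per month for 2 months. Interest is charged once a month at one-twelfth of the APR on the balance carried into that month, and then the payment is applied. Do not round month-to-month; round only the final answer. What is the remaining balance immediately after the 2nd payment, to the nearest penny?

£4,134.10

Monthly rate r = 24.7%/12 = 2.05833% = 0.0205833.
Each month: B ← B·(1+r) − £250.00.
Month 1: interest £91.68; balance after payment £4,295.68.
Month 2: interest £88.42; balance after payment £4,134.10.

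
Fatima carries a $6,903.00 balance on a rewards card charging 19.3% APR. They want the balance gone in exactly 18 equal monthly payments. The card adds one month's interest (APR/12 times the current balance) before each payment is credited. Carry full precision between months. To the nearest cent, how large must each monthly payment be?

$444.74

Monthly rate r = 19.3%/12 = 1.60833% = 0.0160833.
Level-payment amortization: P = B₀·r / (1 − (1+r)^(−n)) = 6903.00·0.0160833 / (1 − 1.01608^(−18)).
Denominator 1 − (1+r)^(−18) = 0.249635809.
P = 111.023 / 0.249635809 ≈ 444.74.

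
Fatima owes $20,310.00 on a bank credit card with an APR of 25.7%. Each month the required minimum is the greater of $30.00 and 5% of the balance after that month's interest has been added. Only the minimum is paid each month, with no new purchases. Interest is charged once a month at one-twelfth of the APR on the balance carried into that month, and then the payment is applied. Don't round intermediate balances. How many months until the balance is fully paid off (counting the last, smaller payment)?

144 months

Monthly rate r = 25.7%/12 = 2.14167% = 0.0214167.
While 5% of the post-interest balance exceeds $30.00, each month B ← (B·(1+r))·(1 − 0.05), i.e. B shrinks by the factor (1+r)·0.95 = 0.97035.
This holds for months 1–118. Entering month 119 the balance is $582.16; 5% of the post-interest balance is now below $30.00, so the flat $30.00 minimum applies from here.
From month 119 a fixed $30.00 at rate r clears $582.16 in 26 more payments. Total: 118 + 26 = 144 months.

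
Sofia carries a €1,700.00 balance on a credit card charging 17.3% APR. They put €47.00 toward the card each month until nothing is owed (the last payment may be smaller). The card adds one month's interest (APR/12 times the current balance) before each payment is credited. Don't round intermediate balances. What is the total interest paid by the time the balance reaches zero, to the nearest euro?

Monthly rate r = 17.3%/12 = 1.44167% = 0.0144167.
Payoff takes n = ⌈−ln(1 − rB₀/P)/ln(1+r)⌉ = ⌈51.489⌉ = 52 payments; the last is €23.08.
Total paid = 51·€47.00 + €23.08 = €2,420.08.
Total interest = total paid − principal = €2,420.08 − €1,700.00 = €720.08.

€720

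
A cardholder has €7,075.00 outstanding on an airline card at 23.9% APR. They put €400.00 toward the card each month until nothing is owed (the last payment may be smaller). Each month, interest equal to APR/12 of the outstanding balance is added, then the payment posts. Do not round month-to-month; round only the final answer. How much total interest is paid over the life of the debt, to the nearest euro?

Monthly rate r = 23.9%/12 = 1.99167% = 0.0199167.
Payoff takes n = ⌈−ln(1 − rB₀/P)/ln(1+r)⌉ = ⌈22.022⌉ = 23 payments; the last is €8.81.
Total paid = 22·€400.00 + €8.81 = €8,808.81.
Total interest = total paid − principal = €8,808.81 − €7,075.00 = €1,733.81.

€1,734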